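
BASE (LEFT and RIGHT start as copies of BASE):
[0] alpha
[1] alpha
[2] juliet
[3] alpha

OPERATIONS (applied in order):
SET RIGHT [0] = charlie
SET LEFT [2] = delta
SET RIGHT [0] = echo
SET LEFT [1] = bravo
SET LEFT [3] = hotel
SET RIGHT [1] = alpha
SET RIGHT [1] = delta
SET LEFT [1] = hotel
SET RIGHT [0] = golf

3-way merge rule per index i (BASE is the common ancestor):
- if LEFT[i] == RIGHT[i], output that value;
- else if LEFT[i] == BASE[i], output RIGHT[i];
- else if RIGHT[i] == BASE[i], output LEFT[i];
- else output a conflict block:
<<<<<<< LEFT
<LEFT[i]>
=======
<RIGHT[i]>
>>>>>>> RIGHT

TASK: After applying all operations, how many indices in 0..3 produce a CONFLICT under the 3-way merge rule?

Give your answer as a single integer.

Answer: 1

Derivation:
Final LEFT:  [alpha, hotel, delta, hotel]
Final RIGHT: [golf, delta, juliet, alpha]
i=0: L=alpha=BASE, R=golf -> take RIGHT -> golf
i=1: BASE=alpha L=hotel R=delta all differ -> CONFLICT
i=2: L=delta, R=juliet=BASE -> take LEFT -> delta
i=3: L=hotel, R=alpha=BASE -> take LEFT -> hotel
Conflict count: 1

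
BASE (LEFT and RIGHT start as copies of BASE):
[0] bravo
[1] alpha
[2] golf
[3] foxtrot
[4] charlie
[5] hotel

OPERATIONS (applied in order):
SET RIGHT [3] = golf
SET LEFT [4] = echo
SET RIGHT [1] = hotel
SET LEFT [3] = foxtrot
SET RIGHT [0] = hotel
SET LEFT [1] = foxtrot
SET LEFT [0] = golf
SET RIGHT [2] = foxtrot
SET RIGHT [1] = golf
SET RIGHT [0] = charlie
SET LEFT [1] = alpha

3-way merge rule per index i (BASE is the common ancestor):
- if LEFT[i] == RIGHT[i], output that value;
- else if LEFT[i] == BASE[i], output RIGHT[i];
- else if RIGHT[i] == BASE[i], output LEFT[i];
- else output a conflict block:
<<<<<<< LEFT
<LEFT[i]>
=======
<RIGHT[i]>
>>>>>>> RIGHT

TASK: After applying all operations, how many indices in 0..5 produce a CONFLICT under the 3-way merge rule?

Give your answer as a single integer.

Final LEFT:  [golf, alpha, golf, foxtrot, echo, hotel]
Final RIGHT: [charlie, golf, foxtrot, golf, charlie, hotel]
i=0: BASE=bravo L=golf R=charlie all differ -> CONFLICT
i=1: L=alpha=BASE, R=golf -> take RIGHT -> golf
i=2: L=golf=BASE, R=foxtrot -> take RIGHT -> foxtrot
i=3: L=foxtrot=BASE, R=golf -> take RIGHT -> golf
i=4: L=echo, R=charlie=BASE -> take LEFT -> echo
i=5: L=hotel R=hotel -> agree -> hotel
Conflict count: 1

Answer: 1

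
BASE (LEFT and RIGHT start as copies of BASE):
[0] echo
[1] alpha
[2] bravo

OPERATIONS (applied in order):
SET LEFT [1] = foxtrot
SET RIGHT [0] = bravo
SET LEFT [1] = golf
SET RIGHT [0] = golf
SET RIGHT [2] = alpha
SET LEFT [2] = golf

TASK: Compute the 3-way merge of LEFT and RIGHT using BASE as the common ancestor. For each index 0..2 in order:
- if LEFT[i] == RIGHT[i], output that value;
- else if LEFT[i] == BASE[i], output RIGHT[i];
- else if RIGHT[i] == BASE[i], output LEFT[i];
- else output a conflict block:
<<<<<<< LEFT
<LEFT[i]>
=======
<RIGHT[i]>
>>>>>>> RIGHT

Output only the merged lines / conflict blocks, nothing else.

Answer: golf
golf
<<<<<<< LEFT
golf
=======
alpha
>>>>>>> RIGHT

Derivation:
Final LEFT:  [echo, golf, golf]
Final RIGHT: [golf, alpha, alpha]
i=0: L=echo=BASE, R=golf -> take RIGHT -> golf
i=1: L=golf, R=alpha=BASE -> take LEFT -> golf
i=2: BASE=bravo L=golf R=alpha all differ -> CONFLICT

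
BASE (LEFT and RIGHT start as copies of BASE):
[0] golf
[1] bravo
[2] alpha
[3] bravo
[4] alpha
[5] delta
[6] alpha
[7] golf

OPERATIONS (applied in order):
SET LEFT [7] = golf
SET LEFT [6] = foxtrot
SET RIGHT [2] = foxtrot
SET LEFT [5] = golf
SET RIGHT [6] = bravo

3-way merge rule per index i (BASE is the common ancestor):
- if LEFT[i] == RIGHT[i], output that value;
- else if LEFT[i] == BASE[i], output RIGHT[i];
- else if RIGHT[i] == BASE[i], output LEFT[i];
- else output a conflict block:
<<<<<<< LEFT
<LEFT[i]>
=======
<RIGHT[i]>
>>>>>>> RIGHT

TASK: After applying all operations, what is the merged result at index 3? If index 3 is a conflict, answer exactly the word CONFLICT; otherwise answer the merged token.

Answer: bravo

Derivation:
Final LEFT:  [golf, bravo, alpha, bravo, alpha, golf, foxtrot, golf]
Final RIGHT: [golf, bravo, foxtrot, bravo, alpha, delta, bravo, golf]
i=0: L=golf R=golf -> agree -> golf
i=1: L=bravo R=bravo -> agree -> bravo
i=2: L=alpha=BASE, R=foxtrot -> take RIGHT -> foxtrot
i=3: L=bravo R=bravo -> agree -> bravo
i=4: L=alpha R=alpha -> agree -> alpha
i=5: L=golf, R=delta=BASE -> take LEFT -> golf
i=6: BASE=alpha L=foxtrot R=bravo all differ -> CONFLICT
i=7: L=golf R=golf -> agree -> golf
Index 3 -> bravo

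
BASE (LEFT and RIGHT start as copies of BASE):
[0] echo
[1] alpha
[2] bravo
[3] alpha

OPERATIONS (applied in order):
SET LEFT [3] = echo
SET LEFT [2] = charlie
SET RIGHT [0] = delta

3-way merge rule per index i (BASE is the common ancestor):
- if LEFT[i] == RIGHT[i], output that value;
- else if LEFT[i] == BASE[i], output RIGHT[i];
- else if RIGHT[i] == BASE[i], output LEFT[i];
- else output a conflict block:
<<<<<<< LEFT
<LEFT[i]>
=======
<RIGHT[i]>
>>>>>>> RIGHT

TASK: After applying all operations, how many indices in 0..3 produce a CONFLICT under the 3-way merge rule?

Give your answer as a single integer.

Answer: 0

Derivation:
Final LEFT:  [echo, alpha, charlie, echo]
Final RIGHT: [delta, alpha, bravo, alpha]
i=0: L=echo=BASE, R=delta -> take RIGHT -> delta
i=1: L=alpha R=alpha -> agree -> alpha
i=2: L=charlie, R=bravo=BASE -> take LEFT -> charlie
i=3: L=echo, R=alpha=BASE -> take LEFT -> echo
Conflict count: 0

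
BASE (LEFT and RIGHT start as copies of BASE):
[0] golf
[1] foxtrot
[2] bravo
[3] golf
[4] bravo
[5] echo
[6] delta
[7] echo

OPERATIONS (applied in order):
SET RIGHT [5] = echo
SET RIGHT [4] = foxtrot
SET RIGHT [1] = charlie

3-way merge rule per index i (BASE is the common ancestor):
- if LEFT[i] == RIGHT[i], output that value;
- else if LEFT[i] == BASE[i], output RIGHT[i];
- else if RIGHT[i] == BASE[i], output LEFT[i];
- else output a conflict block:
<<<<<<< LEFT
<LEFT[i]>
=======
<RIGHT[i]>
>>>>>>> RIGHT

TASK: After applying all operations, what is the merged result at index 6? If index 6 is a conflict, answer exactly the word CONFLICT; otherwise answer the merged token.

Final LEFT:  [golf, foxtrot, bravo, golf, bravo, echo, delta, echo]
Final RIGHT: [golf, charlie, bravo, golf, foxtrot, echo, delta, echo]
i=0: L=golf R=golf -> agree -> golf
i=1: L=foxtrot=BASE, R=charlie -> take RIGHT -> charlie
i=2: L=bravo R=bravo -> agree -> bravo
i=3: L=golf R=golf -> agree -> golf
i=4: L=bravo=BASE, R=foxtrot -> take RIGHT -> foxtrot
i=5: L=echo R=echo -> agree -> echo
i=6: L=delta R=delta -> agree -> delta
i=7: L=echo R=echo -> agree -> echo
Index 6 -> delta

Answer: delta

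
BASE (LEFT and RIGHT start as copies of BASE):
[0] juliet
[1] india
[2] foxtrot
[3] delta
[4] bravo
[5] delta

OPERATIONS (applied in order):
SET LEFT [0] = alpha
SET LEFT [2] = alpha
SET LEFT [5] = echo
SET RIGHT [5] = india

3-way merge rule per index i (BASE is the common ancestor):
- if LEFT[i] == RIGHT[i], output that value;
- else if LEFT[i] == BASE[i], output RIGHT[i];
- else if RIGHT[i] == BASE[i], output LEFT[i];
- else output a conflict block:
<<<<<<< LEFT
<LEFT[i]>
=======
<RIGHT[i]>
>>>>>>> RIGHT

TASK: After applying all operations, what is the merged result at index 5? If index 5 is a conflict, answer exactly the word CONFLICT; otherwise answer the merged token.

Final LEFT:  [alpha, india, alpha, delta, bravo, echo]
Final RIGHT: [juliet, india, foxtrot, delta, bravo, india]
i=0: L=alpha, R=juliet=BASE -> take LEFT -> alpha
i=1: L=india R=india -> agree -> india
i=2: L=alpha, R=foxtrot=BASE -> take LEFT -> alpha
i=3: L=delta R=delta -> agree -> delta
i=4: L=bravo R=bravo -> agree -> bravo
i=5: BASE=delta L=echo R=india all differ -> CONFLICT
Index 5 -> CONFLICT

Answer: CONFLICT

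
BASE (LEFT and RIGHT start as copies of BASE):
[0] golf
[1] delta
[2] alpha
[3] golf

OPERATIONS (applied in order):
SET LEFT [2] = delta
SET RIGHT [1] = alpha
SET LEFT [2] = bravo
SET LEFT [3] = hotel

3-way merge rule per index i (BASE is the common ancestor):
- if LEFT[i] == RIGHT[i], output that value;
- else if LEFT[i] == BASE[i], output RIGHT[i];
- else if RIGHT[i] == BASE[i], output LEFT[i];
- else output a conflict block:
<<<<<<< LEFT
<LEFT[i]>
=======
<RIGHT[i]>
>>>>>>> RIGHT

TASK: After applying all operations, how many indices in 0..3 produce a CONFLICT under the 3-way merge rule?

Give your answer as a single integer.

Final LEFT:  [golf, delta, bravo, hotel]
Final RIGHT: [golf, alpha, alpha, golf]
i=0: L=golf R=golf -> agree -> golf
i=1: L=delta=BASE, R=alpha -> take RIGHT -> alpha
i=2: L=bravo, R=alpha=BASE -> take LEFT -> bravo
i=3: L=hotel, R=golf=BASE -> take LEFT -> hotel
Conflict count: 0

Answer: 0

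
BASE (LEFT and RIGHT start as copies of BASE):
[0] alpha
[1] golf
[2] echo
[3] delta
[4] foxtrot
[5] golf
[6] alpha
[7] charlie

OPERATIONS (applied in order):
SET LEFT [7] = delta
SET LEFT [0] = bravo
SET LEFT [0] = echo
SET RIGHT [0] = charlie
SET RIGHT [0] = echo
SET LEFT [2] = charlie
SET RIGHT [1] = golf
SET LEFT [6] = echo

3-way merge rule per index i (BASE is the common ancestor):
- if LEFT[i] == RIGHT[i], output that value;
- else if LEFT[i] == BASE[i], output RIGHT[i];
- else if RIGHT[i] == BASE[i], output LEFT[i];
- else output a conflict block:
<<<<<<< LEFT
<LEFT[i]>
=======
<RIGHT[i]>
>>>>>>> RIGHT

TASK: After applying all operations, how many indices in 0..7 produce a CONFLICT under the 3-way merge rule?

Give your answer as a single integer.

Answer: 0

Derivation:
Final LEFT:  [echo, golf, charlie, delta, foxtrot, golf, echo, delta]
Final RIGHT: [echo, golf, echo, delta, foxtrot, golf, alpha, charlie]
i=0: L=echo R=echo -> agree -> echo
i=1: L=golf R=golf -> agree -> golf
i=2: L=charlie, R=echo=BASE -> take LEFT -> charlie
i=3: L=delta R=delta -> agree -> delta
i=4: L=foxtrot R=foxtrot -> agree -> foxtrot
i=5: L=golf R=golf -> agree -> golf
i=6: L=echo, R=alpha=BASE -> take LEFT -> echo
i=7: L=delta, R=charlie=BASE -> take LEFT -> delta
Conflict count: 0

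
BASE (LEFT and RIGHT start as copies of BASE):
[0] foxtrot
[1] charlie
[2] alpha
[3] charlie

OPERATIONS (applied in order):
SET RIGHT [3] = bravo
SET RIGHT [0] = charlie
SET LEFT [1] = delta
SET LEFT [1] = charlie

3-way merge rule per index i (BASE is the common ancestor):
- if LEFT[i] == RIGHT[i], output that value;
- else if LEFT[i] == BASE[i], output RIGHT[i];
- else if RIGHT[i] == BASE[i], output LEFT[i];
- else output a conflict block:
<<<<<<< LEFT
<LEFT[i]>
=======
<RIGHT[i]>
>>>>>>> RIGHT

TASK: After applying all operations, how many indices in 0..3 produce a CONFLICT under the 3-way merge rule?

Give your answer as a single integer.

Answer: 0

Derivation:
Final LEFT:  [foxtrot, charlie, alpha, charlie]
Final RIGHT: [charlie, charlie, alpha, bravo]
i=0: L=foxtrot=BASE, R=charlie -> take RIGHT -> charlie
i=1: L=charlie R=charlie -> agree -> charlie
i=2: L=alpha R=alpha -> agree -> alpha
i=3: L=charlie=BASE, R=bravo -> take RIGHT -> bravo
Conflict count: 0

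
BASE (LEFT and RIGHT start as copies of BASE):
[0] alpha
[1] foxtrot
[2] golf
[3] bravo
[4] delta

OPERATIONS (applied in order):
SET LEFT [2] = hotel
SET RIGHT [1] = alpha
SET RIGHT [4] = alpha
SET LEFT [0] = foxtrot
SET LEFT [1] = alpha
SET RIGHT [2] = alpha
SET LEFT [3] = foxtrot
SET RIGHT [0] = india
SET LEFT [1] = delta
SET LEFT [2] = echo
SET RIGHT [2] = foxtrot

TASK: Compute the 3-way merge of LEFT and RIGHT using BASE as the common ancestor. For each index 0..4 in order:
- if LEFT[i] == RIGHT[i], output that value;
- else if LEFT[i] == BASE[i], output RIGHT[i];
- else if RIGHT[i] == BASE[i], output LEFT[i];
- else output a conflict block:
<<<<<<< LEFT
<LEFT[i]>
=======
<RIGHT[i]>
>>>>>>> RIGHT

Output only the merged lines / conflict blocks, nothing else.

Answer: <<<<<<< LEFT
foxtrot
=======
india
>>>>>>> RIGHT
<<<<<<< LEFT
delta
=======
alpha
>>>>>>> RIGHT
<<<<<<< LEFT
echo
=======
foxtrot
>>>>>>> RIGHT
foxtrot
alpha

Derivation:
Final LEFT:  [foxtrot, delta, echo, foxtrot, delta]
Final RIGHT: [india, alpha, foxtrot, bravo, alpha]
i=0: BASE=alpha L=foxtrot R=india all differ -> CONFLICT
i=1: BASE=foxtrot L=delta R=alpha all differ -> CONFLICT
i=2: BASE=golf L=echo R=foxtrot all differ -> CONFLICT
i=3: L=foxtrot, R=bravo=BASE -> take LEFT -> foxtrot
i=4: L=delta=BASE, R=alpha -> take RIGHT -> alpha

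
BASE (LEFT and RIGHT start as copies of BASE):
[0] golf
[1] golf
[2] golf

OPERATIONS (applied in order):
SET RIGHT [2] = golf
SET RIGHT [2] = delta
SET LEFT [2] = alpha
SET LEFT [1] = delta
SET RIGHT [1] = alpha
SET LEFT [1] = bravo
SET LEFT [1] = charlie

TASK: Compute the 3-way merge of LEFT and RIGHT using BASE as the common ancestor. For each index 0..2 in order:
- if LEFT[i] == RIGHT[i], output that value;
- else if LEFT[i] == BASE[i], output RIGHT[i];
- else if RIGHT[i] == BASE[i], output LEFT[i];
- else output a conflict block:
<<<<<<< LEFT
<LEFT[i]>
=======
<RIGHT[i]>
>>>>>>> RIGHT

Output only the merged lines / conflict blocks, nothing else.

Answer: golf
<<<<<<< LEFT
charlie
=======
alpha
>>>>>>> RIGHT
<<<<<<< LEFT
alpha
=======
delta
>>>>>>> RIGHT

Derivation:
Final LEFT:  [golf, charlie, alpha]
Final RIGHT: [golf, alpha, delta]
i=0: L=golf R=golf -> agree -> golf
i=1: BASE=golf L=charlie R=alpha all differ -> CONFLICT
i=2: BASE=golf L=alpha R=delta all differ -> CONFLICT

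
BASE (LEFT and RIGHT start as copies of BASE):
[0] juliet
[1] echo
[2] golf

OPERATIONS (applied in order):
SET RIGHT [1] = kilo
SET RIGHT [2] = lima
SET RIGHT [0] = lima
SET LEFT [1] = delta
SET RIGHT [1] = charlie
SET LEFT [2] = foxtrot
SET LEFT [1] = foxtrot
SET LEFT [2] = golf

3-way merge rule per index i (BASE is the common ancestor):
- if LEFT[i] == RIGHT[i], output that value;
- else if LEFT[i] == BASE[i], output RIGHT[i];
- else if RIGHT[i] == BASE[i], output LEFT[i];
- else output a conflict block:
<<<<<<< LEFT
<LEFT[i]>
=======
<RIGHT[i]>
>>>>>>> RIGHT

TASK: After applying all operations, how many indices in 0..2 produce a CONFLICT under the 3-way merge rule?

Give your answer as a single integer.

Answer: 1

Derivation:
Final LEFT:  [juliet, foxtrot, golf]
Final RIGHT: [lima, charlie, lima]
i=0: L=juliet=BASE, R=lima -> take RIGHT -> lima
i=1: BASE=echo L=foxtrot R=charlie all differ -> CONFLICT
i=2: L=golf=BASE, R=lima -> take RIGHT -> lima
Conflict count: 1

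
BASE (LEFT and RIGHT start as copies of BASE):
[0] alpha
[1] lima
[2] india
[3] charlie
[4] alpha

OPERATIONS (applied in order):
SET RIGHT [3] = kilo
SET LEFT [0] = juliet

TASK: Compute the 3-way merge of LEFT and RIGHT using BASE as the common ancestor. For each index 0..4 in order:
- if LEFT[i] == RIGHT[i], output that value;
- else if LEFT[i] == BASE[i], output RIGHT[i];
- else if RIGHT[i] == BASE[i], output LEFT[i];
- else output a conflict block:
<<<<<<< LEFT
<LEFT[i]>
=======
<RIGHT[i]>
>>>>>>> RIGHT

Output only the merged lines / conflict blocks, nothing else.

Answer: juliet
lima
india
kilo
alpha

Derivation:
Final LEFT:  [juliet, lima, india, charlie, alpha]
Final RIGHT: [alpha, lima, india, kilo, alpha]
i=0: L=juliet, R=alpha=BASE -> take LEFT -> juliet
i=1: L=lima R=lima -> agree -> lima
i=2: L=india R=india -> agree -> india
i=3: L=charlie=BASE, R=kilo -> take RIGHT -> kilo
i=4: L=alpha R=alpha -> agree -> alpha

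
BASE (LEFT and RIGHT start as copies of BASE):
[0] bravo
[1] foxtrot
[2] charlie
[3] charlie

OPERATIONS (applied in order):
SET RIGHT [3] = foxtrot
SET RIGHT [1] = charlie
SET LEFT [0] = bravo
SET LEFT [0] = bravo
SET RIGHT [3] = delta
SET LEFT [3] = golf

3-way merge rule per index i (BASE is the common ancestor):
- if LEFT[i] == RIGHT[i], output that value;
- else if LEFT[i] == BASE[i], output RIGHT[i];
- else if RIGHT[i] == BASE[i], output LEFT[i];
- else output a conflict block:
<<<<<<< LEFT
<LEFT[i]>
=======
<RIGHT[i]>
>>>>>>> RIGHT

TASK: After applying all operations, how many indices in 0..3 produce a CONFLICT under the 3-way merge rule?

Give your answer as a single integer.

Answer: 1

Derivation:
Final LEFT:  [bravo, foxtrot, charlie, golf]
Final RIGHT: [bravo, charlie, charlie, delta]
i=0: L=bravo R=bravo -> agree -> bravo
i=1: L=foxtrot=BASE, R=charlie -> take RIGHT -> charlie
i=2: L=charlie R=charlie -> agree -> charlie
i=3: BASE=charlie L=golf R=delta all differ -> CONFLICT
Conflict count: 1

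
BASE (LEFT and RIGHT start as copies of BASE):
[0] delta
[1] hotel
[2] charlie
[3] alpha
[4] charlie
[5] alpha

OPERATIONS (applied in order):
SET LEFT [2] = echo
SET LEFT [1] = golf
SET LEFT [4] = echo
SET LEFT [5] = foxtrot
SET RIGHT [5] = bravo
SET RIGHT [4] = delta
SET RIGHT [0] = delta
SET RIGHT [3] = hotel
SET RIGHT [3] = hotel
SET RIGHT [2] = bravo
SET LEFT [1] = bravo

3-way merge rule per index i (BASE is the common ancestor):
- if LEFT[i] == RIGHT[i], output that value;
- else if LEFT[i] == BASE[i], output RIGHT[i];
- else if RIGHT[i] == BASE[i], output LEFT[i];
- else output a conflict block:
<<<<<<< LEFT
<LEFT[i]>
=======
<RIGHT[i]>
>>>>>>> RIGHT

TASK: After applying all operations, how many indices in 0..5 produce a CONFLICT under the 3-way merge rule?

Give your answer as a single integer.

Answer: 3

Derivation:
Final LEFT:  [delta, bravo, echo, alpha, echo, foxtrot]
Final RIGHT: [delta, hotel, bravo, hotel, delta, bravo]
i=0: L=delta R=delta -> agree -> delta
i=1: L=bravo, R=hotel=BASE -> take LEFT -> bravo
i=2: BASE=charlie L=echo R=bravo all differ -> CONFLICT
i=3: L=alpha=BASE, R=hotel -> take RIGHT -> hotel
i=4: BASE=charlie L=echo R=delta all differ -> CONFLICT
i=5: BASE=alpha L=foxtrot R=bravo all differ -> CONFLICT
Conflict count: 3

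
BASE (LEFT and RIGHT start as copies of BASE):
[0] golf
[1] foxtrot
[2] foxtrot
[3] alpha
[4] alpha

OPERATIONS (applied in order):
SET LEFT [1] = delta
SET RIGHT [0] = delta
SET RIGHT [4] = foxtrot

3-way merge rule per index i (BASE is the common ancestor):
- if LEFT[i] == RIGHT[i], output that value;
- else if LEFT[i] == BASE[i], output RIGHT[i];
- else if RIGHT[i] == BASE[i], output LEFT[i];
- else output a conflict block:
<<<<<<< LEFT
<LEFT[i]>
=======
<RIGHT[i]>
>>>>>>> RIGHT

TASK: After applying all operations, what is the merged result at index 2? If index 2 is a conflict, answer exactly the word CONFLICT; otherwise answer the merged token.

Final LEFT:  [golf, delta, foxtrot, alpha, alpha]
Final RIGHT: [delta, foxtrot, foxtrot, alpha, foxtrot]
i=0: L=golf=BASE, R=delta -> take RIGHT -> delta
i=1: L=delta, R=foxtrot=BASE -> take LEFT -> delta
i=2: L=foxtrot R=foxtrot -> agree -> foxtrot
i=3: L=alpha R=alpha -> agree -> alpha
i=4: L=alpha=BASE, R=foxtrot -> take RIGHT -> foxtrot
Index 2 -> foxtrot

Answer: foxtrot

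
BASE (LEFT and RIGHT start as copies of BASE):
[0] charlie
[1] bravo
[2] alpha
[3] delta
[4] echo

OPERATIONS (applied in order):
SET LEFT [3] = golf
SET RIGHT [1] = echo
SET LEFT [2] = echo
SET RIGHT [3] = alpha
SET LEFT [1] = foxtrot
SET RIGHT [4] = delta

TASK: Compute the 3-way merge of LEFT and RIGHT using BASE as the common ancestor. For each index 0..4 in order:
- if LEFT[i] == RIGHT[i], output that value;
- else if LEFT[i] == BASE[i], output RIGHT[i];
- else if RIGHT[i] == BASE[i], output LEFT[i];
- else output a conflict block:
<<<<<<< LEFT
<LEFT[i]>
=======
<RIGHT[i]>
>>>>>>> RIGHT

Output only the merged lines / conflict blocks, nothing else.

Final LEFT:  [charlie, foxtrot, echo, golf, echo]
Final RIGHT: [charlie, echo, alpha, alpha, delta]
i=0: L=charlie R=charlie -> agree -> charlie
i=1: BASE=bravo L=foxtrot R=echo all differ -> CONFLICT
i=2: L=echo, R=alpha=BASE -> take LEFT -> echo
i=3: BASE=delta L=golf R=alpha all differ -> CONFLICT
i=4: L=echo=BASE, R=delta -> take RIGHT -> delta

Answer: charlie
<<<<<<< LEFT
foxtrot
=======
echo
>>>>>>> RIGHT
echo
<<<<<<< LEFT
golf
=======
alpha
>>>>>>> RIGHT
delta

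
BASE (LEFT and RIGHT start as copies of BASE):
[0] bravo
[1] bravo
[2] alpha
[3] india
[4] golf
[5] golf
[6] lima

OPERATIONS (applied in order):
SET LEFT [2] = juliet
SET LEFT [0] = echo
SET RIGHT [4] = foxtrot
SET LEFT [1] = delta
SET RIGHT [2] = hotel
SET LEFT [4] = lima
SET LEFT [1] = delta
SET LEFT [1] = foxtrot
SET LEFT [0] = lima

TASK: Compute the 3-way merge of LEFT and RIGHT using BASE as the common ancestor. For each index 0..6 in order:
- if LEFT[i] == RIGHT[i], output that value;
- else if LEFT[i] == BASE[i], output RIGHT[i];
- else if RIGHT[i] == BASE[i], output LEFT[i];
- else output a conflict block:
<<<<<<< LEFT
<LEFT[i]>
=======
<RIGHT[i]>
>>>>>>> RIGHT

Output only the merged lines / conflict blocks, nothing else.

Answer: lima
foxtrot
<<<<<<< LEFT
juliet
=======
hotel
>>>>>>> RIGHT
india
<<<<<<< LEFT
lima
=======
foxtrot
>>>>>>> RIGHT
golf
lima

Derivation:
Final LEFT:  [lima, foxtrot, juliet, india, lima, golf, lima]
Final RIGHT: [bravo, bravo, hotel, india, foxtrot, golf, lima]
i=0: L=lima, R=bravo=BASE -> take LEFT -> lima
i=1: L=foxtrot, R=bravo=BASE -> take LEFT -> foxtrot
i=2: BASE=alpha L=juliet R=hotel all differ -> CONFLICT
i=3: L=india R=india -> agree -> india
i=4: BASE=golf L=lima R=foxtrot all differ -> CONFLICT
i=5: L=golf R=golf -> agree -> golf
i=6: L=lima R=lima -> agree -> lima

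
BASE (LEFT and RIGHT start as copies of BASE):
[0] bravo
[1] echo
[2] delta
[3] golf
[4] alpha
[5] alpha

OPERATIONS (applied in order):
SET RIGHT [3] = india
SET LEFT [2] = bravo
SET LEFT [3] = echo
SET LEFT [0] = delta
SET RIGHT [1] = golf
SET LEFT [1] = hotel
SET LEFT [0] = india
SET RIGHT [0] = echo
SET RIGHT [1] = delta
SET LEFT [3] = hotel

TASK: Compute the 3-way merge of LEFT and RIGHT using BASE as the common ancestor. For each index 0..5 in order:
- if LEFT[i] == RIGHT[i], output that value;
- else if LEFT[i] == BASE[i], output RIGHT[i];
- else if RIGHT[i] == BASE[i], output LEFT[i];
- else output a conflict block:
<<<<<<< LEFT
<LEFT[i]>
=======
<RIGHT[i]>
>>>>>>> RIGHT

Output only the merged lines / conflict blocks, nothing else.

Answer: <<<<<<< LEFT
india
=======
echo
>>>>>>> RIGHT
<<<<<<< LEFT
hotel
=======
delta
>>>>>>> RIGHT
bravo
<<<<<<< LEFT
hotel
=======
india
>>>>>>> RIGHT
alpha
alpha

Derivation:
Final LEFT:  [india, hotel, bravo, hotel, alpha, alpha]
Final RIGHT: [echo, delta, delta, india, alpha, alpha]
i=0: BASE=bravo L=india R=echo all differ -> CONFLICT
i=1: BASE=echo L=hotel R=delta all differ -> CONFLICT
i=2: L=bravo, R=delta=BASE -> take LEFT -> bravo
i=3: BASE=golf L=hotel R=india all differ -> CONFLICT
i=4: L=alpha R=alpha -> agree -> alpha
i=5: L=alpha R=alpha -> agree -> alpha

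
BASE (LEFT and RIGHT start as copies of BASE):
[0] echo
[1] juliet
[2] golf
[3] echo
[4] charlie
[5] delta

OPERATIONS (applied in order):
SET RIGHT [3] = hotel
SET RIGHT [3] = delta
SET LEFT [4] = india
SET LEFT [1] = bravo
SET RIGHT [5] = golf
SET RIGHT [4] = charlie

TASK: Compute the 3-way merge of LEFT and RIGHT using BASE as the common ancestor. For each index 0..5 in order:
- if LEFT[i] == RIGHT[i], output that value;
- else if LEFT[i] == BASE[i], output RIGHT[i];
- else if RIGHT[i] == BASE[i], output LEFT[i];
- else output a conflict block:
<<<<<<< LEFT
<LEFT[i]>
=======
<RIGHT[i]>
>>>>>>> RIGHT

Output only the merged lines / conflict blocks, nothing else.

Answer: echo
bravo
golf
delta
india
golf

Derivation:
Final LEFT:  [echo, bravo, golf, echo, india, delta]
Final RIGHT: [echo, juliet, golf, delta, charlie, golf]
i=0: L=echo R=echo -> agree -> echo
i=1: L=bravo, R=juliet=BASE -> take LEFT -> bravo
i=2: L=golf R=golf -> agree -> golf
i=3: L=echo=BASE, R=delta -> take RIGHT -> delta
i=4: L=india, R=charlie=BASE -> take LEFT -> india
i=5: L=delta=BASE, R=golf -> take RIGHT -> golf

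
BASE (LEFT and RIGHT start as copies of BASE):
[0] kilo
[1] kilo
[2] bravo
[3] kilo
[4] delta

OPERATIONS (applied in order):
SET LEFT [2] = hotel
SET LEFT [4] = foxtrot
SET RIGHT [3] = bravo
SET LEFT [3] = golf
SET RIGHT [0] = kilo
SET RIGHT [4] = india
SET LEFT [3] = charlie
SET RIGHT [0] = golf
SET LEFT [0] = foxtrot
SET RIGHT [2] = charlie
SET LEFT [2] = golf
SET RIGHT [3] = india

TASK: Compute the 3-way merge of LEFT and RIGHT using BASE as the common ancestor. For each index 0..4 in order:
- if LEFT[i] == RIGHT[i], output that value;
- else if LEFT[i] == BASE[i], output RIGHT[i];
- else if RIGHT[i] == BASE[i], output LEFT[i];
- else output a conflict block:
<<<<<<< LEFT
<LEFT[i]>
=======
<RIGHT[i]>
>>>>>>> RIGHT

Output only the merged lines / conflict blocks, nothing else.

Final LEFT:  [foxtrot, kilo, golf, charlie, foxtrot]
Final RIGHT: [golf, kilo, charlie, india, india]
i=0: BASE=kilo L=foxtrot R=golf all differ -> CONFLICT
i=1: L=kilo R=kilo -> agree -> kilo
i=2: BASE=bravo L=golf R=charlie all differ -> CONFLICT
i=3: BASE=kilo L=charlie R=india all differ -> CONFLICT
i=4: BASE=delta L=foxtrot R=india all differ -> CONFLICT

Answer: <<<<<<< LEFT
foxtrot
=======
golf
>>>>>>> RIGHT
kilo
<<<<<<< LEFT
golf
=======
charlie
>>>>>>> RIGHT
<<<<<<< LEFT
charlie
=======
india
>>>>>>> RIGHT
<<<<<<< LEFT
foxtrot
=======
india
>>>>>>> RIGHT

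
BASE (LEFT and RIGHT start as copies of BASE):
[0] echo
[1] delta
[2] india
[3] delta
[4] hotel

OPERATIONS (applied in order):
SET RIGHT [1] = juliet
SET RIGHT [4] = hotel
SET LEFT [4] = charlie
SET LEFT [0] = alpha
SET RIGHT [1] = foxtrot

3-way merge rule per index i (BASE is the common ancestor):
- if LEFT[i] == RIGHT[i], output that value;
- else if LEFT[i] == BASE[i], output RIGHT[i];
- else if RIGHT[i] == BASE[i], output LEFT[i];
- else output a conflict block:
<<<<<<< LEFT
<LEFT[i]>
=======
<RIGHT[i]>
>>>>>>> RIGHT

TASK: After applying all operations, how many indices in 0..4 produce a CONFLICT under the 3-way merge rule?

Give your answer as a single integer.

Answer: 0

Derivation:
Final LEFT:  [alpha, delta, india, delta, charlie]
Final RIGHT: [echo, foxtrot, india, delta, hotel]
i=0: L=alpha, R=echo=BASE -> take LEFT -> alpha
i=1: L=delta=BASE, R=foxtrot -> take RIGHT -> foxtrot
i=2: L=india R=india -> agree -> india
i=3: L=delta R=delta -> agree -> delta
i=4: L=charlie, R=hotel=BASE -> take LEFT -> charlie
Conflict count: 0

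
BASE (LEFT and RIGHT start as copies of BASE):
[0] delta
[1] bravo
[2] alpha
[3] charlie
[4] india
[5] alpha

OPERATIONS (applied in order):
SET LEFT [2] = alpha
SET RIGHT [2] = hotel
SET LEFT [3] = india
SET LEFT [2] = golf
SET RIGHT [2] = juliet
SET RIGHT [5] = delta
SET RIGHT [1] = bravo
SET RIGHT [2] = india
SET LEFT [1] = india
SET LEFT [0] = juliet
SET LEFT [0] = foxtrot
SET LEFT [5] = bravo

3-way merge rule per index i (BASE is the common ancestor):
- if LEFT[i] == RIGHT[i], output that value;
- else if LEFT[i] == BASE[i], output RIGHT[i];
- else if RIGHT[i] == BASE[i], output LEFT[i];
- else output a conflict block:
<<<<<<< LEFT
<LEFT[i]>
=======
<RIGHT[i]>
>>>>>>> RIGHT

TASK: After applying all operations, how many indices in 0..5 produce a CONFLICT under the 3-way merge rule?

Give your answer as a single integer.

Answer: 2

Derivation:
Final LEFT:  [foxtrot, india, golf, india, india, bravo]
Final RIGHT: [delta, bravo, india, charlie, india, delta]
i=0: L=foxtrot, R=delta=BASE -> take LEFT -> foxtrot
i=1: L=india, R=bravo=BASE -> take LEFT -> india
i=2: BASE=alpha L=golf R=india all differ -> CONFLICT
i=3: L=india, R=charlie=BASE -> take LEFT -> india
i=4: L=india R=india -> agree -> india
i=5: BASE=alpha L=bravo R=delta all differ -> CONFLICT
Conflict count: 2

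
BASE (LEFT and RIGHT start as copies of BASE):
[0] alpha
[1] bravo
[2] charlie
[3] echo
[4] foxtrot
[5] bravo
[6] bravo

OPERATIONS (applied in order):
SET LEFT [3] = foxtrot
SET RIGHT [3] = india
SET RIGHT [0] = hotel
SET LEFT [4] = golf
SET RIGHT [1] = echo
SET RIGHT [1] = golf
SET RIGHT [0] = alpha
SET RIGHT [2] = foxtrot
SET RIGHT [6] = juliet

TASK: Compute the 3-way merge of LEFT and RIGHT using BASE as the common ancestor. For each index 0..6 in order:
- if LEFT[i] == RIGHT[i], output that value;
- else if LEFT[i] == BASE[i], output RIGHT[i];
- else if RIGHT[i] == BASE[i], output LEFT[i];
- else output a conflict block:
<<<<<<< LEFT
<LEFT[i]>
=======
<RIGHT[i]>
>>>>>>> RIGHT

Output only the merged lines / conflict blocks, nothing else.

Answer: alpha
golf
foxtrot
<<<<<<< LEFT
foxtrot
=======
india
>>>>>>> RIGHT
golf
bravo
juliet

Derivation:
Final LEFT:  [alpha, bravo, charlie, foxtrot, golf, bravo, bravo]
Final RIGHT: [alpha, golf, foxtrot, india, foxtrot, bravo, juliet]
i=0: L=alpha R=alpha -> agree -> alpha
i=1: L=bravo=BASE, R=golf -> take RIGHT -> golf
i=2: L=charlie=BASE, R=foxtrot -> take RIGHT -> foxtrot
i=3: BASE=echo L=foxtrot R=india all differ -> CONFLICT
i=4: L=golf, R=foxtrot=BASE -> take LEFT -> golf
i=5: L=bravo R=bravo -> agree -> bravo
i=6: L=bravo=BASE, R=juliet -> take RIGHT -> juliet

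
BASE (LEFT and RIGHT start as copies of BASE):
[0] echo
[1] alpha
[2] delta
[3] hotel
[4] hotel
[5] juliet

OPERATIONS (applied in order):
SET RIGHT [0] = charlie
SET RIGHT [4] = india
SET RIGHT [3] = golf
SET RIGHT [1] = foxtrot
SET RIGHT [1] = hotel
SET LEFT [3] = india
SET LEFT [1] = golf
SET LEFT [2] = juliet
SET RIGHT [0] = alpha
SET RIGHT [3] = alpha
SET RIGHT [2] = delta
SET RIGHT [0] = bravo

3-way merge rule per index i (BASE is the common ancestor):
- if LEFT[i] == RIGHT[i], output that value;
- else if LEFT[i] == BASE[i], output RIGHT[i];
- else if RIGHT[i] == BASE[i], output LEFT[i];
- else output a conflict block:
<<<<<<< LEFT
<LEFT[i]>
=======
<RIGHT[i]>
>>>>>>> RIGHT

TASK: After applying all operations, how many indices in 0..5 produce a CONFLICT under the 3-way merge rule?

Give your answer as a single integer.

Final LEFT:  [echo, golf, juliet, india, hotel, juliet]
Final RIGHT: [bravo, hotel, delta, alpha, india, juliet]
i=0: L=echo=BASE, R=bravo -> take RIGHT -> bravo
i=1: BASE=alpha L=golf R=hotel all differ -> CONFLICT
i=2: L=juliet, R=delta=BASE -> take LEFT -> juliet
i=3: BASE=hotel L=india R=alpha all differ -> CONFLICT
i=4: L=hotel=BASE, R=india -> take RIGHT -> india
i=5: L=juliet R=juliet -> agree -> juliet
Conflict count: 2

Answer: 2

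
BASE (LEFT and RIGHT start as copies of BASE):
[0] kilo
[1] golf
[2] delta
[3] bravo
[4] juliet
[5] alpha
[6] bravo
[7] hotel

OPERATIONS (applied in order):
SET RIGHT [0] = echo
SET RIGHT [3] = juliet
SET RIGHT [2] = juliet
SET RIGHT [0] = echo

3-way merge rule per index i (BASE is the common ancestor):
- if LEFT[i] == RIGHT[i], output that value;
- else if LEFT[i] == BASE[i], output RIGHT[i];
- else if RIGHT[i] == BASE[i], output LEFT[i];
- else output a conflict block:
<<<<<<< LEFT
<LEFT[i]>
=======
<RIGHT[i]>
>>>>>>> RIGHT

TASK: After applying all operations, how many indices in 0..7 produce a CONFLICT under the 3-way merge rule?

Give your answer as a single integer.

Final LEFT:  [kilo, golf, delta, bravo, juliet, alpha, bravo, hotel]
Final RIGHT: [echo, golf, juliet, juliet, juliet, alpha, bravo, hotel]
i=0: L=kilo=BASE, R=echo -> take RIGHT -> echo
i=1: L=golf R=golf -> agree -> golf
i=2: L=delta=BASE, R=juliet -> take RIGHT -> juliet
i=3: L=bravo=BASE, R=juliet -> take RIGHT -> juliet
i=4: L=juliet R=juliet -> agree -> juliet
i=5: L=alpha R=alpha -> agree -> alpha
i=6: L=bravo R=bravo -> agree -> bravo
i=7: L=hotel R=hotel -> agree -> hotel
Conflict count: 0

Answer: 0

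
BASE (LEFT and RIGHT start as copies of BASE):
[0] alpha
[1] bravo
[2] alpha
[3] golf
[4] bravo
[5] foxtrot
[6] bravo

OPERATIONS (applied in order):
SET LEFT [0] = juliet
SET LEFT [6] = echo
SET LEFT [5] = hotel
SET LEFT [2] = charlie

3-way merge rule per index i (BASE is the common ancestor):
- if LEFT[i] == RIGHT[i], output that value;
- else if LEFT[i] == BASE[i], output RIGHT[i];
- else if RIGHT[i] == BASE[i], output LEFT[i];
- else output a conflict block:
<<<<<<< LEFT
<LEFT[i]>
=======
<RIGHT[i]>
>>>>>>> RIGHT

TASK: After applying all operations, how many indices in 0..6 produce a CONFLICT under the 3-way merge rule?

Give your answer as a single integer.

Final LEFT:  [juliet, bravo, charlie, golf, bravo, hotel, echo]
Final RIGHT: [alpha, bravo, alpha, golf, bravo, foxtrot, bravo]
i=0: L=juliet, R=alpha=BASE -> take LEFT -> juliet
i=1: L=bravo R=bravo -> agree -> bravo
i=2: L=charlie, R=alpha=BASE -> take LEFT -> charlie
i=3: L=golf R=golf -> agree -> golf
i=4: L=bravo R=bravo -> agree -> bravo
i=5: L=hotel, R=foxtrot=BASE -> take LEFT -> hotel
i=6: L=echo, R=bravo=BASE -> take LEFT -> echo
Conflict count: 0

Answer: 0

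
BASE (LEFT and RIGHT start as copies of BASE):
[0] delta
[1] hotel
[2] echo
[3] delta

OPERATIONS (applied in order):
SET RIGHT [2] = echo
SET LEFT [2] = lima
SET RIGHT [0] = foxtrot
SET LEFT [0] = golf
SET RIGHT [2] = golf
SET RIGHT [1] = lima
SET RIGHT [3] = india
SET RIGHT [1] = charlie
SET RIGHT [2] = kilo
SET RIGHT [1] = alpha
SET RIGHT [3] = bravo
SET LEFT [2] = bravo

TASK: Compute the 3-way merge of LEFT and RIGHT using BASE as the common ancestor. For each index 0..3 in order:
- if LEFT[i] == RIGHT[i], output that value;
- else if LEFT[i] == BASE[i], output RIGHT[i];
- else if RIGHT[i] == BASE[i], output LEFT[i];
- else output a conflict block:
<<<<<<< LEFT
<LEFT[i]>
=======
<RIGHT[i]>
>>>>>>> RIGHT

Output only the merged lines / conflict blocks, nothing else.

Final LEFT:  [golf, hotel, bravo, delta]
Final RIGHT: [foxtrot, alpha, kilo, bravo]
i=0: BASE=delta L=golf R=foxtrot all differ -> CONFLICT
i=1: L=hotel=BASE, R=alpha -> take RIGHT -> alpha
i=2: BASE=echo L=bravo R=kilo all differ -> CONFLICT
i=3: L=delta=BASE, R=bravo -> take RIGHT -> bravo

Answer: <<<<<<< LEFT
golf
=======
foxtrot
>>>>>>> RIGHT
alpha
<<<<<<< LEFT
bravo
=======
kilo
>>>>>>> RIGHT
bravo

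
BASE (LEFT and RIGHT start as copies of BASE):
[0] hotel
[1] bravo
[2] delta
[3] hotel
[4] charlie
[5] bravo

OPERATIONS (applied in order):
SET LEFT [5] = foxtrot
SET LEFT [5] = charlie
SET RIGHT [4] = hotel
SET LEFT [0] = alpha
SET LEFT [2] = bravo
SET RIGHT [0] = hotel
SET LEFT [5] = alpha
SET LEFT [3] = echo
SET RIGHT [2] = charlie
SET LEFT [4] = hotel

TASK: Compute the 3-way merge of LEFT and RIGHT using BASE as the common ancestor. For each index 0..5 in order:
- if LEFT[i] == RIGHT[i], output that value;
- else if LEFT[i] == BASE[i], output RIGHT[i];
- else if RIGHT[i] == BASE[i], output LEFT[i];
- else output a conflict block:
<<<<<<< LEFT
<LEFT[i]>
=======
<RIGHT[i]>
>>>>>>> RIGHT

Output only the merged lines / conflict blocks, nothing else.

Answer: alpha
bravo
<<<<<<< LEFT
bravo
=======
charlie
>>>>>>> RIGHT
echo
hotel
alpha

Derivation:
Final LEFT:  [alpha, bravo, bravo, echo, hotel, alpha]
Final RIGHT: [hotel, bravo, charlie, hotel, hotel, bravo]
i=0: L=alpha, R=hotel=BASE -> take LEFT -> alpha
i=1: L=bravo R=bravo -> agree -> bravo
i=2: BASE=delta L=bravo R=charlie all differ -> CONFLICT
i=3: L=echo, R=hotel=BASE -> take LEFT -> echo
i=4: L=hotel R=hotel -> agree -> hotel
i=5: L=alpha, R=bravo=BASE -> take LEFT -> alpha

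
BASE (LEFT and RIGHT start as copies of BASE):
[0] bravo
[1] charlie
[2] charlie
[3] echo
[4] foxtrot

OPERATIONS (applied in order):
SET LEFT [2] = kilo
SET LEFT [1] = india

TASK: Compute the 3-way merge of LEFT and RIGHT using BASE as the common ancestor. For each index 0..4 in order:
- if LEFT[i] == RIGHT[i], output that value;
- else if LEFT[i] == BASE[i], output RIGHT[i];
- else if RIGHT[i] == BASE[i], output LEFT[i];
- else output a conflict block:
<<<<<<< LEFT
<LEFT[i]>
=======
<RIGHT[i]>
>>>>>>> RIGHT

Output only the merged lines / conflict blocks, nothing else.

Final LEFT:  [bravo, india, kilo, echo, foxtrot]
Final RIGHT: [bravo, charlie, charlie, echo, foxtrot]
i=0: L=bravo R=bravo -> agree -> bravo
i=1: L=india, R=charlie=BASE -> take LEFT -> india
i=2: L=kilo, R=charlie=BASE -> take LEFT -> kilo
i=3: L=echo R=echo -> agree -> echo
i=4: L=foxtrot R=foxtrot -> agree -> foxtrot

Answer: bravo
india
kilo
echo
foxtrot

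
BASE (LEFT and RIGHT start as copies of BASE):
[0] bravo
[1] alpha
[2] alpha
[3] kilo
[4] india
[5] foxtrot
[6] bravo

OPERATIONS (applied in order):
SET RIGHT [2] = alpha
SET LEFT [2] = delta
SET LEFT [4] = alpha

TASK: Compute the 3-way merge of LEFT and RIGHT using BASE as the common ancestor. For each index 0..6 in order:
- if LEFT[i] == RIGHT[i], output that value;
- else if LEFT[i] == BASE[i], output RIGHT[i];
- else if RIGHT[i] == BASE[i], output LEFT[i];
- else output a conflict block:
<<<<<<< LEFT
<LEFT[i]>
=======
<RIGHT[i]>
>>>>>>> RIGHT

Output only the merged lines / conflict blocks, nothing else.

Answer: bravo
alpha
delta
kilo
alpha
foxtrot
bravo

Derivation:
Final LEFT:  [bravo, alpha, delta, kilo, alpha, foxtrot, bravo]
Final RIGHT: [bravo, alpha, alpha, kilo, india, foxtrot, bravo]
i=0: L=bravo R=bravo -> agree -> bravo
i=1: L=alpha R=alpha -> agree -> alpha
i=2: L=delta, R=alpha=BASE -> take LEFT -> delta
i=3: L=kilo R=kilo -> agree -> kilo
i=4: L=alpha, R=india=BASE -> take LEFT -> alpha
i=5: L=foxtrot R=foxtrot -> agree -> foxtrot
i=6: L=bravo R=bravo -> agree -> bravo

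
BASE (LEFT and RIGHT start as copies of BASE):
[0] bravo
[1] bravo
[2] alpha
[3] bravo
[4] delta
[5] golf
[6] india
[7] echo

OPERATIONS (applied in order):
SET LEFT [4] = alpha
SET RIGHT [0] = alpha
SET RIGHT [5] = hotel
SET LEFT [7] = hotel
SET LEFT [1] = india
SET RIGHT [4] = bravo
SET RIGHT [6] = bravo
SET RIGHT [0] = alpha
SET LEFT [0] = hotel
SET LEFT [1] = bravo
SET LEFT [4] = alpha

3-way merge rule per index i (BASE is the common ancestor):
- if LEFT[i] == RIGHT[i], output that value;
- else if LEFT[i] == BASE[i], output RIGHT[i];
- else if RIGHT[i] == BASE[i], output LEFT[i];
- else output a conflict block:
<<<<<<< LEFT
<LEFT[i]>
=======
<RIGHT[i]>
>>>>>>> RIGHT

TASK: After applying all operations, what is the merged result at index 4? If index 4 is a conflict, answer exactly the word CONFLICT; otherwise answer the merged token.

Final LEFT:  [hotel, bravo, alpha, bravo, alpha, golf, india, hotel]
Final RIGHT: [alpha, bravo, alpha, bravo, bravo, hotel, bravo, echo]
i=0: BASE=bravo L=hotel R=alpha all differ -> CONFLICT
i=1: L=bravo R=bravo -> agree -> bravo
i=2: L=alpha R=alpha -> agree -> alpha
i=3: L=bravo R=bravo -> agree -> bravo
i=4: BASE=delta L=alpha R=bravo all differ -> CONFLICT
i=5: L=golf=BASE, R=hotel -> take RIGHT -> hotel
i=6: L=india=BASE, R=bravo -> take RIGHT -> bravo
i=7: L=hotel, R=echo=BASE -> take LEFT -> hotel
Index 4 -> CONFLICT

Answer: CONFLICT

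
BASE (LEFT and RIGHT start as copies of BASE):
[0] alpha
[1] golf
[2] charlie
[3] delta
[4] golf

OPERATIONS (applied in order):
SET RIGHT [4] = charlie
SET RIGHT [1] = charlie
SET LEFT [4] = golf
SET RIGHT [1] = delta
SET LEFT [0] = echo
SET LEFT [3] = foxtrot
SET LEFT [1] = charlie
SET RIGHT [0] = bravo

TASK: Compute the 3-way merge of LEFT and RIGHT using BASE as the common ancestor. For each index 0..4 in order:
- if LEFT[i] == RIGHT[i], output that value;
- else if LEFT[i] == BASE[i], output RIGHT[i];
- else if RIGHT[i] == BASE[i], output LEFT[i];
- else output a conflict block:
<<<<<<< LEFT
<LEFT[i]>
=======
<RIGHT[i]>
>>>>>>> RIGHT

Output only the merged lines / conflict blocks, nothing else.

Final LEFT:  [echo, charlie, charlie, foxtrot, golf]
Final RIGHT: [bravo, delta, charlie, delta, charlie]
i=0: BASE=alpha L=echo R=bravo all differ -> CONFLICT
i=1: BASE=golf L=charlie R=delta all differ -> CONFLICT
i=2: L=charlie R=charlie -> agree -> charlie
i=3: L=foxtrot, R=delta=BASE -> take LEFT -> foxtrot
i=4: L=golf=BASE, R=charlie -> take RIGHT -> charlie

Answer: <<<<<<< LEFT
echo
=======
bravo
>>>>>>> RIGHT
<<<<<<< LEFT
charlie
=======
delta
>>>>>>> RIGHT
charlie
foxtrot
charlie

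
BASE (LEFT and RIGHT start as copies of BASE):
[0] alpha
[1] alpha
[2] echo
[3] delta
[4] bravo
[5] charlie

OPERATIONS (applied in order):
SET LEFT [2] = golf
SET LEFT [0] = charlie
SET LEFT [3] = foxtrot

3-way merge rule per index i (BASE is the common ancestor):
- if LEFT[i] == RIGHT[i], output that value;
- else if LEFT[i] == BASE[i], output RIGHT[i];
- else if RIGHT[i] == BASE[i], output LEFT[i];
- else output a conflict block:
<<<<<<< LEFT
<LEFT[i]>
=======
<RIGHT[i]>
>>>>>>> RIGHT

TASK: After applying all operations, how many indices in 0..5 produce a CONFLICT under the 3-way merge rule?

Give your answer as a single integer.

Final LEFT:  [charlie, alpha, golf, foxtrot, bravo, charlie]
Final RIGHT: [alpha, alpha, echo, delta, bravo, charlie]
i=0: L=charlie, R=alpha=BASE -> take LEFT -> charlie
i=1: L=alpha R=alpha -> agree -> alpha
i=2: L=golf, R=echo=BASE -> take LEFT -> golf
i=3: L=foxtrot, R=delta=BASE -> take LEFT -> foxtrot
i=4: L=bravo R=bravo -> agree -> bravo
i=5: L=charlie R=charlie -> agree -> charlie
Conflict count: 0

Answer: 0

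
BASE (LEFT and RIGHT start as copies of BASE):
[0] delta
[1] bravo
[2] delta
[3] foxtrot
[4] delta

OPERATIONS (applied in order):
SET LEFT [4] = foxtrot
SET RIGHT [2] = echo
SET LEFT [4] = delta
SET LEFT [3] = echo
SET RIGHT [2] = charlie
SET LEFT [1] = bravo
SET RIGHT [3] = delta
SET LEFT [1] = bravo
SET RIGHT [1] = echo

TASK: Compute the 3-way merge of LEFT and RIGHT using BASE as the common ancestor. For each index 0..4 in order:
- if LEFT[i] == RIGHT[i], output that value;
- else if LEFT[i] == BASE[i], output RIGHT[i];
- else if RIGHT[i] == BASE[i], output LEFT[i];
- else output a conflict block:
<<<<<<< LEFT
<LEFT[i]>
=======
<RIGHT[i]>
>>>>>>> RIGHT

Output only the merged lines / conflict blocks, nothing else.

Answer: delta
echo
charlie
<<<<<<< LEFT
echo
=======
delta
>>>>>>> RIGHT
delta

Derivation:
Final LEFT:  [delta, bravo, delta, echo, delta]
Final RIGHT: [delta, echo, charlie, delta, delta]
i=0: L=delta R=delta -> agree -> delta
i=1: L=bravo=BASE, R=echo -> take RIGHT -> echo
i=2: L=delta=BASE, R=charlie -> take RIGHT -> charlie
i=3: BASE=foxtrot L=echo R=delta all differ -> CONFLICT
i=4: L=delta R=delta -> agree -> delta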